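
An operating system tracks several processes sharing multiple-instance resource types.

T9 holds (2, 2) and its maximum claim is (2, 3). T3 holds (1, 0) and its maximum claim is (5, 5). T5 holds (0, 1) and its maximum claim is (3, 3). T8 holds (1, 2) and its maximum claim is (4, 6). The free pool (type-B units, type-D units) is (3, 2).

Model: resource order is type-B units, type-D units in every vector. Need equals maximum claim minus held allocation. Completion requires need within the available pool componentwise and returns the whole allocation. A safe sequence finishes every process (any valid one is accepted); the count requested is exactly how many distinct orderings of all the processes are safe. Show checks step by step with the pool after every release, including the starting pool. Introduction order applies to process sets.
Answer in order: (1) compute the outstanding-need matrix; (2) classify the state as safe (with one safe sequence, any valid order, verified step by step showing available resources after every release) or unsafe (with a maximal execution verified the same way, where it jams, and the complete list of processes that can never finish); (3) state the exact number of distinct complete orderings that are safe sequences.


(1) Need matrix, components ordered type-B units, type-D units:
  T9: (0, 1)
  T3: (4, 5)
  T5: (3, 2)
  T8: (3, 4)
(2) The state is SAFE; one workable sequence: T5, T9, T8, T3.
Key observation: the first exact fit in this order is T5 — it needs (3, 2) with (3, 2) free, meeting a requested resource to the last unit.
Verifying each step:
  pool = (3, 2)
  run T5 (needs (3, 2), free (3, 2)); after release of (0, 1) the pool is (3, 3)
  run T9 (needs (0, 1), free (3, 3)); after release of (2, 2) the pool is (5, 5)
  run T8 (needs (3, 4), free (5, 5)); after release of (1, 2) the pool is (6, 7)
  run T3 (needs (4, 5), free (6, 7)); after release of (1, 0) the pool is (7, 7)
(3) Exactly 6 of the possible complete orderings are safe sequences.


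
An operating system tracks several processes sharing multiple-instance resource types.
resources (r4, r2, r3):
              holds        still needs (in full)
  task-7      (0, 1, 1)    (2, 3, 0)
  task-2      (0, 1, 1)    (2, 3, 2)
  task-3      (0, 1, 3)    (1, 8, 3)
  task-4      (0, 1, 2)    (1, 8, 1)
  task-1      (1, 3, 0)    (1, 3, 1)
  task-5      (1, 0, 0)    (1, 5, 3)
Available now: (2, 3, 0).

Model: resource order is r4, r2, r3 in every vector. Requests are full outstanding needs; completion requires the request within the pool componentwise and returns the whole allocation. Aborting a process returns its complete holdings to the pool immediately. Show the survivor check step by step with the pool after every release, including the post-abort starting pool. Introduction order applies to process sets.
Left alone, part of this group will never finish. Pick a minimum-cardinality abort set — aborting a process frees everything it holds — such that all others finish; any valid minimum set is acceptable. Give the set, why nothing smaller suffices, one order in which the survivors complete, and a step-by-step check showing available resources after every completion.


Minimum abort set: task-2.
Key observation: the deadlocked task-4 becomes finishable only because task-2 released (0, 1, 1); it completes at step 3 below.
No smaller set exists: with zero aborts the deadlock remains.
The survivors complete as task-7, task-1, task-4, task-3, task-5. Walking it through (starting from the post-abort pool):
  pool = (2, 4, 1)
  task-7: need (2, 3, 0) fits (2, 4, 1); releases (0, 1, 1), pool now (2, 5, 2)
  task-1: need (1, 3, 1) fits (2, 5, 2); releases (1, 3, 0), pool now (3, 8, 2)
  task-4: need (1, 8, 1) fits (3, 8, 2); releases (0, 1, 2), pool now (3, 9, 4)
  task-3: need (1, 8, 3) fits (3, 9, 4); releases (0, 1, 3), pool now (3, 10, 7)
  task-5: need (1, 5, 3) fits (3, 10, 7); releases (1, 0, 0), pool now (4, 10, 7)


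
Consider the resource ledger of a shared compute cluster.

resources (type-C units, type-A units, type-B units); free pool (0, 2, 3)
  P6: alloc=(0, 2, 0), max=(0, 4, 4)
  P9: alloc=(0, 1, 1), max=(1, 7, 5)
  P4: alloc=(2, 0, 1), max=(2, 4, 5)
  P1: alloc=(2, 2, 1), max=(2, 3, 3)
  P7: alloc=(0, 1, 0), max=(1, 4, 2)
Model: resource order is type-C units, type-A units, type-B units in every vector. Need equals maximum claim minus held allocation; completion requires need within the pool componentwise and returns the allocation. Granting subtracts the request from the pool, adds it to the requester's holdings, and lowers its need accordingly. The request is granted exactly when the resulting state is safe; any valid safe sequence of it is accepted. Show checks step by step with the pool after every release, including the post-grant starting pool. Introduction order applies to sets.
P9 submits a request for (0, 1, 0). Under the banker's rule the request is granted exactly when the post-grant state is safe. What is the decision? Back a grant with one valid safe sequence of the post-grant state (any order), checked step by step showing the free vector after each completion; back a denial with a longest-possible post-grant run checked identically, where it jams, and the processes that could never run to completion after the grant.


GRANT. The post-grant state is safe; one safe sequence: P1, P6, P9, P7, P4.
Key observation: with (0, 1, 3) left after the transfer, P1 can run at once — the state stays safe.
Verifying the post-grant state step by step:
  pool = (0, 1, 3)
  P1: need (0, 1, 2) fits (0, 1, 3); releases (2, 2, 1), pool now (2, 3, 4)
  P6: need (0, 2, 4) fits (2, 3, 4); releases (0, 2, 0), pool now (2, 5, 4)
  P9: need (1, 5, 4) fits (2, 5, 4); releases (0, 2, 1), pool now (2, 7, 5)
  P7: need (1, 3, 2) fits (2, 7, 5); releases (0, 1, 0), pool now (2, 8, 5)
  P4: need (0, 4, 4) fits (2, 8, 5); releases (2, 0, 1), pool now (4, 8, 6)


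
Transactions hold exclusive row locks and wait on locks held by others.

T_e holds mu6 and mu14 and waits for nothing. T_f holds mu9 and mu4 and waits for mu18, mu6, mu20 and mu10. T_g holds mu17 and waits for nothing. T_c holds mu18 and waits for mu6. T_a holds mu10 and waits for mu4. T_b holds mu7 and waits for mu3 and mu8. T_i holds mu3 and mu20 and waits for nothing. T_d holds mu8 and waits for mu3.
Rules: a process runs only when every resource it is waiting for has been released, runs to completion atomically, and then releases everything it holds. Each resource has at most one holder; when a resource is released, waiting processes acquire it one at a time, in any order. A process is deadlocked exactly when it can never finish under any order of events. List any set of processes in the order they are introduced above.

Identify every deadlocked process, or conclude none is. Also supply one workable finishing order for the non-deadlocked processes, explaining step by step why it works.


Deadlocked: T_f and T_a.
Key observation: along T_f -> T_a -> T_f, each member waits on what the next one holds — a deadlock; no other process is dragged down with it.
A valid finishing order for the others: T_i, T_g, T_e, T_d, T_b, T_c.
Walking it through:
  T_i waits on nothing -> runs at once and releases mu3 and mu20
  T_g waits on nothing -> runs at once and releases mu17
  T_e waits on nothing -> runs at once and releases mu6 and mu14
  T_d: everything it awaited (mu3) is free; runs, freeing mu8
  T_b: everything it awaited (mu3 and mu8) is free; runs, freeing mu7
  T_c: everything it awaited (mu6) is free; runs, freeing mu18


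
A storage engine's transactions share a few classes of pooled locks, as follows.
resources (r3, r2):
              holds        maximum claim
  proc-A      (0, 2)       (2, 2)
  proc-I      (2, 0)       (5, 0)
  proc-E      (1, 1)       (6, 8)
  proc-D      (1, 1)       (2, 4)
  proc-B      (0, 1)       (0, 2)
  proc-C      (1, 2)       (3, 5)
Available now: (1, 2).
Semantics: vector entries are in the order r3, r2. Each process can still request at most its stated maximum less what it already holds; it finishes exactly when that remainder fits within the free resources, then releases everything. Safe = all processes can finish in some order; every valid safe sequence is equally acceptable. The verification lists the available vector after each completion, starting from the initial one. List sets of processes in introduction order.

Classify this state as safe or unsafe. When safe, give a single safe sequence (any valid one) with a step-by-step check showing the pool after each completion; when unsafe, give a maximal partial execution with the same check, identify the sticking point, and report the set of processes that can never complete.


SAFE — a valid safe sequence is proc-B, proc-D, proc-C, proc-A, proc-I, proc-E.
Key observation: at proc-D the run first touches a limit — (1, 3) against (1, 3), exact on a resource it actually requests.
Walking it through:
  pool = (1, 2)
  run proc-B (needs (0, 1), free (1, 2)); after release of (0, 1) the pool is (1, 3)
  run proc-D (needs (1, 3), free (1, 3)); after release of (1, 1) the pool is (2, 4)
  run proc-C (needs (2, 3), free (2, 4)); after release of (1, 2) the pool is (3, 6)
  run proc-A (needs (2, 0), free (3, 6)); after release of (0, 2) the pool is (3, 8)
  run proc-I (needs (3, 0), free (3, 8)); after release of (2, 0) the pool is (5, 8)
  run proc-E (needs (5, 7), free (5, 8)); after release of (1, 1) the pool is (6, 9)


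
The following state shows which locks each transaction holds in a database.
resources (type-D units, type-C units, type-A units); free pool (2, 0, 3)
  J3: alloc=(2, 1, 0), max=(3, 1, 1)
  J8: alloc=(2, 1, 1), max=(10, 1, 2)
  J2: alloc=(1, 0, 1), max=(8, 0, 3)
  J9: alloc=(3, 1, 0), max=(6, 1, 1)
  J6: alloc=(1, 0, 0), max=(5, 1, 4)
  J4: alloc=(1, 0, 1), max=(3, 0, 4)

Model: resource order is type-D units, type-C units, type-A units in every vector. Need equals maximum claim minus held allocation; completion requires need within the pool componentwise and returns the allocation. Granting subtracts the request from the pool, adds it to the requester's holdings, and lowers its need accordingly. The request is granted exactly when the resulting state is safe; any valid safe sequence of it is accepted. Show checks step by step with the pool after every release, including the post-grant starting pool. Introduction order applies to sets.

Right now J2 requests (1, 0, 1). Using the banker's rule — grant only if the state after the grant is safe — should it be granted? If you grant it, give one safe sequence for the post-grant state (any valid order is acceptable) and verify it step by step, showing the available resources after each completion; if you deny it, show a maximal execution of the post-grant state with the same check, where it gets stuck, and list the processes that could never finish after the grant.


GRANT: granting preserves safety; a valid post-grant sequence is J3, J9, J2, J6, J8, J4.
Key observation: granting shrinks the pool to (1, 0, 2), yet J3 still fits and the chain goes through.
Verifying the post-grant state step by step:
  pool = (1, 0, 2)
  J3 needs (1, 0, 1) <= (1, 0, 2) -> finishes; pool += (2, 1, 0) = (3, 1, 2)
  J9 needs (3, 0, 1) <= (3, 1, 2) -> finishes; pool += (3, 1, 0) = (6, 2, 2)
  J2 needs (6, 0, 1) <= (6, 2, 2) -> finishes; pool += (2, 0, 2) = (8, 2, 4)
  J6 needs (4, 1, 4) <= (8, 2, 4) -> finishes; pool += (1, 0, 0) = (9, 2, 4)
  J8 needs (8, 0, 1) <= (9, 2, 4) -> finishes; pool += (2, 1, 1) = (11, 3, 5)
  J4 needs (2, 0, 3) <= (11, 3, 5) -> finishes; pool += (1, 0, 1) = (12, 3, 6)


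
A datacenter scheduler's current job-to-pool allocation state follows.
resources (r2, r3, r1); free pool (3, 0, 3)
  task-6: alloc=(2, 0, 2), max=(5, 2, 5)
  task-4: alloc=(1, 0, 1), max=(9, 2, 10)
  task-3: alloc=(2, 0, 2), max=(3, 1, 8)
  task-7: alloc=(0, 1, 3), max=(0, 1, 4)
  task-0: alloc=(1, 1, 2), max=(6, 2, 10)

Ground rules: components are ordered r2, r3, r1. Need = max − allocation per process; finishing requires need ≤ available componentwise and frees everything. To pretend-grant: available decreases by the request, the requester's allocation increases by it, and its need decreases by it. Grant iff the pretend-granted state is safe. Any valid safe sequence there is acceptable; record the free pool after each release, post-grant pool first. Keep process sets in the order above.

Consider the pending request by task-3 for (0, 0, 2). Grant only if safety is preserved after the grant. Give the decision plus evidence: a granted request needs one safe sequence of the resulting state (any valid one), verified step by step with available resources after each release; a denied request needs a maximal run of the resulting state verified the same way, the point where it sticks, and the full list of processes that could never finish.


GRANT — the state after the grant stays safe, e.g. via task-7, task-3, task-0, task-6, task-4.
Key observation: post-grant, (3, 0, 1) remains, and an order beginning with task-7 completes everyone.
Check on the post-grant state, step by step:
  pool = (3, 0, 1)
  task-7 needs (0, 0, 1) <= (3, 0, 1) -> finishes; pool += (0, 1, 3) = (3, 1, 4)
  task-3 needs (1, 1, 4) <= (3, 1, 4) -> finishes; pool += (2, 0, 4) = (5, 1, 8)
  task-0 needs (5, 1, 8) <= (5, 1, 8) -> finishes; pool += (1, 1, 2) = (6, 2, 10)
  task-6 needs (3, 2, 3) <= (6, 2, 10) -> finishes; pool += (2, 0, 2) = (8, 2, 12)
  task-4 needs (8, 2, 9) <= (8, 2, 12) -> finishes; pool += (1, 0, 1) = (9, 2, 13)


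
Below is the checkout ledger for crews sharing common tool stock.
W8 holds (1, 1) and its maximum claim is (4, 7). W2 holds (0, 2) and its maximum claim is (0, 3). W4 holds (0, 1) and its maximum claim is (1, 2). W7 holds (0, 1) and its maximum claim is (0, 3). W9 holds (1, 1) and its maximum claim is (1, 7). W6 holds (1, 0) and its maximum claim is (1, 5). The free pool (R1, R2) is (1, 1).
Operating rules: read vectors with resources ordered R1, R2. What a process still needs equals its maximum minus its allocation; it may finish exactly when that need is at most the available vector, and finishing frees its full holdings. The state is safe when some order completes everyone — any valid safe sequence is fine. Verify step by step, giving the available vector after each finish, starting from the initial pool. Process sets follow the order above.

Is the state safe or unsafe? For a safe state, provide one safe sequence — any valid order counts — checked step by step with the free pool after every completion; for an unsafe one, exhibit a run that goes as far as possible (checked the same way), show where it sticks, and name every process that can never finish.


UNSAFE — no complete ordering exists.
Key observation: W4, W7, W2, W6 can finish, but then (2, 5) is all there is, and the blocked group's R2 demands exceed it.
Going as far as possible: W4, W7, W2, W6; after that, nothing fits. Verifying each step:
  pool = (1, 1)
  W4 needs (1, 1) <= (1, 1) -> finishes; pool += (0, 1) = (1, 2)
  W7 needs (0, 2) <= (1, 2) -> finishes; pool += (0, 1) = (1, 3)
  W2 needs (0, 1) <= (1, 3) -> finishes; pool += (0, 2) = (1, 5)
  W6 needs (0, 5) <= (1, 5) -> finishes; pool += (1, 0) = (2, 5)
  blocked: W8 wants (3, 6), pool (2, 5) — not enough R1 and R2
  blocked: W9 wants (0, 6), pool (2, 5) — not enough R2
Permanently blocked: W8 and W9.


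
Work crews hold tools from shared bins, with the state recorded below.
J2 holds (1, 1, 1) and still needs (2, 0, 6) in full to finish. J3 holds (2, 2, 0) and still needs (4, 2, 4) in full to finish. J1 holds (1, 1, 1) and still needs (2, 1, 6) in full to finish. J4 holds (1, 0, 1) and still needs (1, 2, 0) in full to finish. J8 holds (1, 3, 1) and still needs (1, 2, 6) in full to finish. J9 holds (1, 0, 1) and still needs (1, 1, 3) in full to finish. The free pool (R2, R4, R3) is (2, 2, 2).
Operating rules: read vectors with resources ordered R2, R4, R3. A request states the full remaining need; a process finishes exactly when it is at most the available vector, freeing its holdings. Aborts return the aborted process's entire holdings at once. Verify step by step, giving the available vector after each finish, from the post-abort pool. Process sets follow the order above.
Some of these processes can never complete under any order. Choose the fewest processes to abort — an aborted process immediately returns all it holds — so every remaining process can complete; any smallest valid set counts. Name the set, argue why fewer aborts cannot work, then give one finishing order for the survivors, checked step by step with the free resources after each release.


Abort J2 and J8.
Key observation: J1 had no path to completion before; after the abort of J2 and J8 ((2, 4, 2) returned), step 4 is where it fits.
Why nothing smaller works — every single abort fails: J2 alone leaves J1 blocked (short on R3); J3 alone leaves J2 blocked (short on R3); J1 alone leaves J2 blocked (short on R3); J4 alone leaves J2 blocked (short on R3); J8 alone leaves J2 blocked (short on R3); J9 alone leaves J2 blocked (short on R3).
The survivors complete as J9, J3, J4, J1. Walking it through (starting from the post-abort pool):
  pool = (4, 6, 4)
  run J9 (needs (1, 1, 3), free (4, 6, 4)); after release of (1, 0, 1) the pool is (5, 6, 5)
  run J3 (needs (4, 2, 4), free (5, 6, 5)); after release of (2, 2, 0) the pool is (7, 8, 5)
  run J4 (needs (1, 2, 0), free (7, 8, 5)); after release of (1, 0, 1) the pool is (8, 8, 6)
  run J1 (needs (2, 1, 6), free (8, 8, 6)); after release of (1, 1, 1) the pool is (9, 9, 7)


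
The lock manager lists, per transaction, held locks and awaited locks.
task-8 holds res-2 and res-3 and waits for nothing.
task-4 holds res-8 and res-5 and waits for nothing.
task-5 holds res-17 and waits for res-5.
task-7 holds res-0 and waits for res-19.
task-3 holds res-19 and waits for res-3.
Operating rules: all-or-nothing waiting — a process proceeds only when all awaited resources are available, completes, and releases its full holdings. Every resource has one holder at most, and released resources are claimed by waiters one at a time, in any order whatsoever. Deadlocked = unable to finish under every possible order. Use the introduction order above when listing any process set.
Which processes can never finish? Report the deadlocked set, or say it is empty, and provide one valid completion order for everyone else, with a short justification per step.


Nothing here is deadlocked.
Key observation: no waiting chain loops back on itself — every chain ends at a process that waits on nothing, so everyone eventually runs.
The rest can finish in the order task-4, task-8, task-3, task-7, task-5.
Step-by-step check:
  task-4 waits on nothing -> runs at once and releases res-8 and res-5
  task-8 waits on nothing -> runs at once and releases res-2 and res-3
  task-3: everything it awaited (res-3) is free; runs, freeing res-19
  task-7: everything it awaited (res-19) is free; runs, freeing res-0
  task-5: everything it awaited (res-5) is free; runs, freeing res-17


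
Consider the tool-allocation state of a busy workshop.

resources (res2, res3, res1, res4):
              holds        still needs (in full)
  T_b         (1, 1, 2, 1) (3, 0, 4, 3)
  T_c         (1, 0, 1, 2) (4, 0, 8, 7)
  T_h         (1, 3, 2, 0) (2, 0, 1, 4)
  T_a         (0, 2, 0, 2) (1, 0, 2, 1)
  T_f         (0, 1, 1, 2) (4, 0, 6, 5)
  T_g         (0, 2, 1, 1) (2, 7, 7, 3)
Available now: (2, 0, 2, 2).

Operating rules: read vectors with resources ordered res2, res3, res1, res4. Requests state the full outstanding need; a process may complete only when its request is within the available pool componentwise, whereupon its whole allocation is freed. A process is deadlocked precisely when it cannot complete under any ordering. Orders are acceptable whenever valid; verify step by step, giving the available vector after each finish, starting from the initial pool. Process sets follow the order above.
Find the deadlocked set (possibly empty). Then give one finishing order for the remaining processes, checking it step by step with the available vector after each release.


Nothing here is deadlocked.
Key observation: T_a fits the free pool immediately, and its release cascades until everyone finishes.
The rest can finish in the order T_a, T_h, T_b, T_f, T_g, T_c. Verifying each step:
  pool = (2, 0, 2, 2)
  T_a: need (1, 0, 2, 1) fits (2, 0, 2, 2); releases (0, 2, 0, 2), pool now (2, 2, 2, 4)
  T_h: need (2, 0, 1, 4) fits (2, 2, 2, 4); releases (1, 3, 2, 0), pool now (3, 5, 4, 4)
  T_b: need (3, 0, 4, 3) fits (3, 5, 4, 4); releases (1, 1, 2, 1), pool now (4, 6, 6, 5)
  T_f: need (4, 0, 6, 5) fits (4, 6, 6, 5); releases (0, 1, 1, 2), pool now (4, 7, 7, 7)
  T_g: need (2, 7, 7, 3) fits (4, 7, 7, 7); releases (0, 2, 1, 1), pool now (4, 9, 8, 8)
  T_c: need (4, 0, 8, 7) fits (4, 9, 8, 8); releases (1, 0, 1, 2), pool now (5, 9, 9, 10)


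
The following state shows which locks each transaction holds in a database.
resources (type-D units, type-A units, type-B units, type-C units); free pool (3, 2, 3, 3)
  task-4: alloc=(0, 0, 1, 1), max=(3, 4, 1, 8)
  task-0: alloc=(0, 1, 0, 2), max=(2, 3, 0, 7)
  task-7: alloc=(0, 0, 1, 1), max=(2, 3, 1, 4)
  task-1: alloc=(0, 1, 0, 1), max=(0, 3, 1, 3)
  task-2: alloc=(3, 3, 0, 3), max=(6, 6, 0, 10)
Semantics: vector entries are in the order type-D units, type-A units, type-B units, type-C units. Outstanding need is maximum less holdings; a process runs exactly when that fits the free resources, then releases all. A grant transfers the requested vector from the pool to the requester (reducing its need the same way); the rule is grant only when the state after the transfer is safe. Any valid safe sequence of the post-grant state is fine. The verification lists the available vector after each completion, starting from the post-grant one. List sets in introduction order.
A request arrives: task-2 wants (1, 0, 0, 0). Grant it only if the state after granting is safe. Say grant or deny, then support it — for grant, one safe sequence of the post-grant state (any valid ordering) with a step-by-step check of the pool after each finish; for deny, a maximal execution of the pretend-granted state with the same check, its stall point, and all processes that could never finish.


GRANT. The post-grant state is safe; one safe sequence: task-1, task-7, task-0, task-2, task-4.
Key observation: the grant leaves (2, 2, 3, 3) free — enough for task-1, whose release restarts the cascade.
Check on the post-grant state, step by step:
  pool = (2, 2, 3, 3)
  task-1: need (0, 2, 1, 2) fits (2, 2, 3, 3); releases (0, 1, 0, 1), pool now (2, 3, 3, 4)
  task-7: need (2, 3, 0, 3) fits (2, 3, 3, 4); releases (0, 0, 1, 1), pool now (2, 3, 4, 5)
  task-0: need (2, 2, 0, 5) fits (2, 3, 4, 5); releases (0, 1, 0, 2), pool now (2, 4, 4, 7)
  task-2: need (2, 3, 0, 7) fits (2, 4, 4, 7); releases (4, 3, 0, 3), pool now (6, 7, 4, 10)
  task-4: need (3, 4, 0, 7) fits (6, 7, 4, 10); releases (0, 0, 1, 1), pool now (6, 7, 5, 11)


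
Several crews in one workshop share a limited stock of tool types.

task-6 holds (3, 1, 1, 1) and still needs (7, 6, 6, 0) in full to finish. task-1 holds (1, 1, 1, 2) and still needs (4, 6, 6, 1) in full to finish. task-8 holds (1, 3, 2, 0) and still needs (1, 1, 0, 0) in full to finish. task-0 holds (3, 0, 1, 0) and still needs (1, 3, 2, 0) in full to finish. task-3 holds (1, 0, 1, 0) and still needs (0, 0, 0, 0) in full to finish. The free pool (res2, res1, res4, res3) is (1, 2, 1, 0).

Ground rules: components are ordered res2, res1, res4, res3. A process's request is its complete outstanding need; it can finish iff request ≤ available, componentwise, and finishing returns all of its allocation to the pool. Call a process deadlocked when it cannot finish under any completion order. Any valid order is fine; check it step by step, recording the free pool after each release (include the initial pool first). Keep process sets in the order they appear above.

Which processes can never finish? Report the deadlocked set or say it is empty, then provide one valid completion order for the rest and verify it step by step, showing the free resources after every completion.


Deadlocked set: task-6 and task-1.
Key observation: res1 is the bottleneck — with task-8, task-0, task-3 done the pool holds (6, 5, 5, 0), short of every remaining need.
The rest can finish in the order task-8, task-0, task-3. Check, step by step:
  pool = (1, 2, 1, 0)
  task-8: need (1, 1, 0, 0) fits (1, 2, 1, 0); releases (1, 3, 2, 0), pool now (2, 5, 3, 0)
  task-0: need (1, 3, 2, 0) fits (2, 5, 3, 0); releases (3, 0, 1, 0), pool now (5, 5, 4, 0)
  task-3: need (0, 0, 0, 0) fits (5, 5, 4, 0); releases (1, 0, 1, 0), pool now (6, 5, 5, 0)
The blocked processes can never fit:
  task-6 still needs (7, 6, 6, 0) but only (6, 5, 5, 0) is free — short on res2, res1 and res4
  task-1 still needs (4, 6, 6, 1) but only (6, 5, 5, 0) is free — short on res1, res4 and res3


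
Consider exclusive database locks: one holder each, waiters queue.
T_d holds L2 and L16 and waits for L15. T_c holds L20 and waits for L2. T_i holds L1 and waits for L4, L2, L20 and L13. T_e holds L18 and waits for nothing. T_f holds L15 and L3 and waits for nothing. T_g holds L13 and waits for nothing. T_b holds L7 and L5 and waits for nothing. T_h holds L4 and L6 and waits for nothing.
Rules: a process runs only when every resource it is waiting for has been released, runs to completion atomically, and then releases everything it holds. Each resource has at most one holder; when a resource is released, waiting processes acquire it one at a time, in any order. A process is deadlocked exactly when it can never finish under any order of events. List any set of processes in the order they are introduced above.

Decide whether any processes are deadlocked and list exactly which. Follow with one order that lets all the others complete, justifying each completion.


The deadlocked set is empty.
Key observation: all waits point, directly or indirectly, at processes that can finish, so nothing is permanently blocked.
One completion order for the rest: T_h, T_g, T_e, T_f, T_d, T_c, T_i, T_b.
Walking it through:
  T_h: no waits; runs immediately, freeing L4 and L6
  T_g: no waits; runs immediately, freeing L13
  T_e: no waits; runs immediately, freeing L18
  T_f: no waits; runs immediately, freeing L15 and L3
  T_d: everything it awaited (L15) is free; runs, freeing L2 and L16
  T_c: everything it awaited (L2) is free; runs, freeing L20
  T_i: everything it awaited (L4, L2, L20 and L13) is free; runs, freeing L1
  T_b: no waits; runs immediately, freeing L7 and L5


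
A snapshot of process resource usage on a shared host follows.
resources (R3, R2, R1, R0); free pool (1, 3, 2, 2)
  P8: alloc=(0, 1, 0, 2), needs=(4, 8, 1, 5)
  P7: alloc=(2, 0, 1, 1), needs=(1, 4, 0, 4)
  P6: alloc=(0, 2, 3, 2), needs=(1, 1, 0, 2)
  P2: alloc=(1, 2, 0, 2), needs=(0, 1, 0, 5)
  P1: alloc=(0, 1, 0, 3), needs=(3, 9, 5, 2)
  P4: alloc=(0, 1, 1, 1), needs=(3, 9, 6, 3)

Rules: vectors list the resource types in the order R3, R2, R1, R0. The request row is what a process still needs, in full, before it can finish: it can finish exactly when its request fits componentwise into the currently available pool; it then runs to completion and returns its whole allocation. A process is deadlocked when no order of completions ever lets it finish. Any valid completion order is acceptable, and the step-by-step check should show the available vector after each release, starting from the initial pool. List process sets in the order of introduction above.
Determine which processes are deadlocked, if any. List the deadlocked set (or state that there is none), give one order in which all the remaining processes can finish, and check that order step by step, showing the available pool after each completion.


Deadlocked set: P8, P1 and P4.
Key observation: once P6, P7, P2 finish, the pool peaks at (4, 7, 6, 7) — and every remaining process still needs more R2 than that.
A valid finishing order for the others: P6, P7, P2. Walking it through:
  pool = (1, 3, 2, 2)
  P6: need (1, 1, 0, 2) fits (1, 3, 2, 2); releases (0, 2, 3, 2), pool now (1, 5, 5, 4)
  P7: need (1, 4, 0, 4) fits (1, 5, 5, 4); releases (2, 0, 1, 1), pool now (3, 5, 6, 5)
  P2: need (0, 1, 0, 5) fits (3, 5, 6, 5); releases (1, 2, 0, 2), pool now (4, 7, 6, 7)
None of the blocked processes ever fits:
  P8 cannot run: need (4, 8, 1, 5) vs free (4, 7, 6, 7) (insufficient R2)
  P1 cannot run: need (3, 9, 5, 2) vs free (4, 7, 6, 7) (insufficient R2)
  P4 cannot run: need (3, 9, 6, 3) vs free (4, 7, 6, 7) (insufficient R2)


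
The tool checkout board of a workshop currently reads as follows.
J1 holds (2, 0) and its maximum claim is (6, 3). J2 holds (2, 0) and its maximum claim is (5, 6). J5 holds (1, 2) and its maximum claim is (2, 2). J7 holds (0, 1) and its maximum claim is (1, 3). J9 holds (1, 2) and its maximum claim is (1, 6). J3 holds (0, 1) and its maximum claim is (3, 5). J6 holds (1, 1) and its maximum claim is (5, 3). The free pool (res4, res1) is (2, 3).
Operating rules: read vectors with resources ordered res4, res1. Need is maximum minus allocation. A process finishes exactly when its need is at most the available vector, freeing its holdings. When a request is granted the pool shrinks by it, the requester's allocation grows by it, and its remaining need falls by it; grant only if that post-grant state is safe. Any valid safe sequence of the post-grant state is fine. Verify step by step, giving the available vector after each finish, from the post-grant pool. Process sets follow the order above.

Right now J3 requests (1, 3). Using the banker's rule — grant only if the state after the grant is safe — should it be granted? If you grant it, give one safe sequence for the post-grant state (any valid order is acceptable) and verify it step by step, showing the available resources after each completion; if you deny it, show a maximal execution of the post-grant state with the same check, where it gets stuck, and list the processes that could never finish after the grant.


GRANT — the state after the grant stays safe, e.g. via J5, J3, J2, J7, J6, J9, J1.
Key observation: with (1, 0) left after the transfer, J5 can run at once — the state stays safe.
Check on the post-grant state, step by step:
  pool = (1, 0)
  J5: need (1, 0) fits (1, 0); releases (1, 2), pool now (2, 2)
  J3: need (2, 1) fits (2, 2); releases (1, 4), pool now (3, 6)
  J2: need (3, 6) fits (3, 6); releases (2, 0), pool now (5, 6)
  J7: need (1, 2) fits (5, 6); releases (0, 1), pool now (5, 7)
  J6: need (4, 2) fits (5, 7); releases (1, 1), pool now (6, 8)
  J9: need (0, 4) fits (6, 8); releases (1, 2), pool now (7, 10)
  J1: need (4, 3) fits (7, 10); releases (2, 0), pool now (9, 10)


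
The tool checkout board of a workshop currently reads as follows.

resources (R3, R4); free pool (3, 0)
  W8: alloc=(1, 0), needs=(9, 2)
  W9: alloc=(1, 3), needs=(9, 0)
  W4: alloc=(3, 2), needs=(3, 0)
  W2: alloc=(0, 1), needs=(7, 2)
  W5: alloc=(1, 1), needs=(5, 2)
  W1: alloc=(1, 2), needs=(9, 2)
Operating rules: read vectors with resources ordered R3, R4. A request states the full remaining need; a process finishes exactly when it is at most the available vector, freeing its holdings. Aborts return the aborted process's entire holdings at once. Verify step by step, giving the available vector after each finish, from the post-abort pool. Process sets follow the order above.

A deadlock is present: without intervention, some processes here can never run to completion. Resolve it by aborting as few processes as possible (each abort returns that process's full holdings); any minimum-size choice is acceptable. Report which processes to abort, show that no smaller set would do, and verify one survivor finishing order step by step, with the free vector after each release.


The answer: abort W8 and W1.
Key observation: no ordering could ever have run W9 before the abort of W8 and W1; with (2, 2) back in the pool it fits at step 4.
No one abort is enough; case by case: W8 alone leaves W9 blocked (short on R3); W9 alone leaves W8 blocked (short on R3); W4 alone leaves W8 blocked (short on R3); W2 alone leaves W8 blocked (short on R3); W5 alone leaves W8 blocked (short on R3); W1 alone leaves W8 blocked (short on R3).
Survivors finish in the order: W4, W2, W5, W9. Verifying each step (pool after the aborts first):
  pool = (5, 2)
  W4: need (3, 0) fits (5, 2); releases (3, 2), pool now (8, 4)
  W2: need (7, 2) fits (8, 4); releases (0, 1), pool now (8, 5)
  W5: need (5, 2) fits (8, 5); releases (1, 1), pool now (9, 6)
  W9: need (9, 0) fits (9, 6); releases (1, 3), pool now (10, 9)


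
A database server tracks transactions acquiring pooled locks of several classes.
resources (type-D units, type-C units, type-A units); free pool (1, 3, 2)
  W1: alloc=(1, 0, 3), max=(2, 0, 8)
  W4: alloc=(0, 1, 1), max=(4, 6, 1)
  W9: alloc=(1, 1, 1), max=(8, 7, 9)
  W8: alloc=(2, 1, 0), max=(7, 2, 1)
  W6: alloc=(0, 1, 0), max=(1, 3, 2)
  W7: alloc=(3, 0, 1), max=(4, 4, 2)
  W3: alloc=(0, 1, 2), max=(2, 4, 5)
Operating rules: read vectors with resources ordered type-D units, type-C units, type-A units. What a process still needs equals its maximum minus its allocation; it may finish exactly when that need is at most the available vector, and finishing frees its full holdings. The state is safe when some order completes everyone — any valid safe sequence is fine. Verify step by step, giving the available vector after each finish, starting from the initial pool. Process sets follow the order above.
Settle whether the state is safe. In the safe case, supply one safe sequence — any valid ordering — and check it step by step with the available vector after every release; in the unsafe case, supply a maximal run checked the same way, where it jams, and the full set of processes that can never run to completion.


SAFE — a valid safe sequence is W6, W7, W3, W1, W4, W8, W9.
Key observation: the order's first zero-slack moment is W6 ((1, 2, 2) needed, (1, 3, 2) free — a requested resource with nothing to spare).
Walking it through:
  pool = (1, 3, 2)
  W6 needs (1, 2, 2) <= (1, 3, 2) -> finishes; pool += (0, 1, 0) = (1, 4, 2)
  W7 needs (1, 4, 1) <= (1, 4, 2) -> finishes; pool += (3, 0, 1) = (4, 4, 3)
  W3 needs (2, 3, 3) <= (4, 4, 3) -> finishes; pool += (0, 1, 2) = (4, 5, 5)
  W1 needs (1, 0, 5) <= (4, 5, 5) -> finishes; pool += (1, 0, 3) = (5, 5, 8)
  W4 needs (4, 5, 0) <= (5, 5, 8) -> finishes; pool += (0, 1, 1) = (5, 6, 9)
  W8 needs (5, 1, 1) <= (5, 6, 9) -> finishes; pool += (2, 1, 0) = (7, 7, 9)
  W9 needs (7, 6, 8) <= (7, 7, 9) -> finishes; pool += (1, 1, 1) = (8, 8, 10)


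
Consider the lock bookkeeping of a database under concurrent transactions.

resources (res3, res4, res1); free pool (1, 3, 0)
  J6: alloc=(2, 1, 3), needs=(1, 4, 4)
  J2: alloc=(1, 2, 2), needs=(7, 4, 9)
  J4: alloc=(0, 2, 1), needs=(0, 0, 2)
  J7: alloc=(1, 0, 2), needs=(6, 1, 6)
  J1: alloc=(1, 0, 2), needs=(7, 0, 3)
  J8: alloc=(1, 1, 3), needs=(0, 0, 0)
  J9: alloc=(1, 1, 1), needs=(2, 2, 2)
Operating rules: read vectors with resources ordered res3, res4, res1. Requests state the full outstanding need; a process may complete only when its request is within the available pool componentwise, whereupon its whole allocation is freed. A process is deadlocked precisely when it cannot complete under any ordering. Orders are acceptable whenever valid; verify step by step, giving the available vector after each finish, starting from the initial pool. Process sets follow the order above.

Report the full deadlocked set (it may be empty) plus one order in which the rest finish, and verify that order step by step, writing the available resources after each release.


Deadlocked: J2, J7 and J1.
Key observation: the pool after J8, J4, J6, J9 is (5, 8, 8); every surviving request exceeds it in res3, so progress ends there.
A valid finishing order for the others: J8, J4, J6, J9. Check, step by step:
  pool = (1, 3, 0)
  J8 needs (0, 0, 0) <= (1, 3, 0) -> finishes; pool += (1, 1, 3) = (2, 4, 3)
  J4 needs (0, 0, 2) <= (2, 4, 3) -> finishes; pool += (0, 2, 1) = (2, 6, 4)
  J6 needs (1, 4, 4) <= (2, 6, 4) -> finishes; pool += (2, 1, 3) = (4, 7, 7)
  J9 needs (2, 2, 2) <= (4, 7, 7) -> finishes; pool += (1, 1, 1) = (5, 8, 8)
The stuck group stays short no matter what:
  J2 still needs (7, 4, 9) but only (5, 8, 8) is free — short on res3 and res1
  J7 still needs (6, 1, 6) but only (5, 8, 8) is free — short on res3
  J1 still needs (7, 0, 3) but only (5, 8, 8) is free — short on res3


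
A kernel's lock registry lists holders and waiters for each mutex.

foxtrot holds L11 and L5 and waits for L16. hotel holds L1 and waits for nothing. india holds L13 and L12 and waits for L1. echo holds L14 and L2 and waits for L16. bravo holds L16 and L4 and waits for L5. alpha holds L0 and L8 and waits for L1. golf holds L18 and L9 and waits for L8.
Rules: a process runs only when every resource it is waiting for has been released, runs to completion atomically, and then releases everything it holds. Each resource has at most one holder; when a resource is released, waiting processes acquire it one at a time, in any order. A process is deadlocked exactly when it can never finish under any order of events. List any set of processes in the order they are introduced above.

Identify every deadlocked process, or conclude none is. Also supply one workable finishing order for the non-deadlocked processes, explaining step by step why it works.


Deadlocked set: foxtrot, echo and bravo.
Key observation: the knot is the closed ring of waits foxtrot -> bravo -> foxtrot; echo waits into the deadlock from upstream.
The rest can finish in the order hotel, alpha, india, golf.
Walking it through:
  hotel waits on nothing -> runs at once and releases L1
  alpha: everything it awaited (L1) is free; runs, freeing L0 and L8
  india: everything it awaited (L1) is free; runs, freeing L13 and L12
  golf: everything it awaited (L8) is free; runs, freeing L18 and L9


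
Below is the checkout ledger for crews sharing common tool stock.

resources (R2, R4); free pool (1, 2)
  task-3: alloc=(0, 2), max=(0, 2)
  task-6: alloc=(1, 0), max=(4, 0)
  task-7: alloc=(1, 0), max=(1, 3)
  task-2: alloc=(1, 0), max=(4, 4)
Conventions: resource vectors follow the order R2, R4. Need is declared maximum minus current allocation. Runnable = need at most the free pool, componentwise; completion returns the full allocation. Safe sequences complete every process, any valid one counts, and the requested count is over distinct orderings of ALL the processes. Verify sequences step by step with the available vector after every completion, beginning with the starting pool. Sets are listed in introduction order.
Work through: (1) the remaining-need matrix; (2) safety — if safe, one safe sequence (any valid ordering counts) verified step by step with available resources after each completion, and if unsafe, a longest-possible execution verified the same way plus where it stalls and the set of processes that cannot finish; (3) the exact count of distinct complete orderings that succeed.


(1) Outstanding need per process (order R2, R4):
  task-3: (0, 0)
  task-6: (3, 0)
  task-7: (0, 3)
  task-2: (3, 4)
(2) The state is UNSAFE.
Key observation: even finishing task-3, task-7 leaves just (2, 4) free — too little R2 for any of the remaining processes.
The run task-3, task-7 cannot be extended any further. Verifying each step:
  pool = (1, 2)
  task-3 needs (0, 0) <= (1, 2) -> finishes; pool += (0, 2) = (1, 4)
  task-7 needs (0, 3) <= (1, 4) -> finishes; pool += (1, 0) = (2, 4)
  task-6 cannot run: need (3, 0) vs free (2, 4) (insufficient R2)
  task-2 cannot run: need (3, 4) vs free (2, 4) (insufficient R2)
Permanently blocked: task-6 and task-2.
(3) Exactly 0 of the possible complete orderings are safe sequences.


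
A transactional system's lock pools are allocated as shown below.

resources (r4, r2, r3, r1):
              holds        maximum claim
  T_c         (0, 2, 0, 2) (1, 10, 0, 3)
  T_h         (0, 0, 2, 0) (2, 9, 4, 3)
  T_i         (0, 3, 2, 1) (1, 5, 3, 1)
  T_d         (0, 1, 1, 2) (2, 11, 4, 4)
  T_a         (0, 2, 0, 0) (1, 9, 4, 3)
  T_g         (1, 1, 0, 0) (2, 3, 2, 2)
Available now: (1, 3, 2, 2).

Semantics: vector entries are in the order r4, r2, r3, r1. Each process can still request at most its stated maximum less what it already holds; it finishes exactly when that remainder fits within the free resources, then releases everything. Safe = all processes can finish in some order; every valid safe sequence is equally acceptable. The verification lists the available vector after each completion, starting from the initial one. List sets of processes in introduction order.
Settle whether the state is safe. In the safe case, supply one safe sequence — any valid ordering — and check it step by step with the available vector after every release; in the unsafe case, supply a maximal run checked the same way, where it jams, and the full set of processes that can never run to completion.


SAFE — a valid safe sequence is T_i, T_g, T_a, T_c, T_h, T_d.
Key observation: the first exact fit in this order is T_i — it needs (1, 2, 1, 0) with (1, 3, 2, 2) free, meeting a requested resource to the last unit.
Verifying each step:
  pool = (1, 3, 2, 2)
  T_i needs (1, 2, 1, 0) <= (1, 3, 2, 2) -> finishes; pool += (0, 3, 2, 1) = (1, 6, 4, 3)
  T_g needs (1, 2, 2, 2) <= (1, 6, 4, 3) -> finishes; pool += (1, 1, 0, 0) = (2, 7, 4, 3)
  T_a needs (1, 7, 4, 3) <= (2, 7, 4, 3) -> finishes; pool += (0, 2, 0, 0) = (2, 9, 4, 3)
  T_c needs (1, 8, 0, 1) <= (2, 9, 4, 3) -> finishes; pool += (0, 2, 0, 2) = (2, 11, 4, 5)
  T_h needs (2, 9, 2, 3) <= (2, 11, 4, 5) -> finishes; pool += (0, 0, 2, 0) = (2, 11, 6, 5)
  T_d needs (2, 10, 3, 2) <= (2, 11, 6, 5) -> finishes; pool += (0, 1, 1, 2) = (2, 12, 7, 7)
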